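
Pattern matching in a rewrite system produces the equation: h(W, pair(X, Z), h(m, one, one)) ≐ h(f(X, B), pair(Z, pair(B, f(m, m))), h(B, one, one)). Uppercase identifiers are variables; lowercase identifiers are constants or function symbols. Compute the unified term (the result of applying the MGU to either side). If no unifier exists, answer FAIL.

h(f(pair(m, f(m, m)), m), pair(pair(m, f(m, m)), pair(m, f(m, m))), h(m, one, one))

Decompose h/3: W ≐ f(X, B),  pair(X, Z) ≐ pair(Z, pair(B, f(m, m))),  h(m, one, one) ≐ h(B, one, one).
Bind W := f(X, B); no other remaining equation mentions W.
Decompose pair/2: X ≐ Z,  Z ≐ pair(B, f(m, m)).
Bind X := Z; no other remaining equation mentions X. Substituting into the earlier binding gives W := f(Z, B).
Bind Z := pair(B, f(m, m)); no other remaining equation mentions Z. Substituting into the earlier bindings gives W := f(pair(B, f(m, m)), B), X := pair(B, f(m, m)).
Decompose h/3: m ≐ B,  one ≐ one,  one ≐ one.
Bind B := m; no other remaining equation mentions B. Substituting into the earlier bindings gives W := f(pair(m, f(m, m)), m), X := pair(m, f(m, m)), Z := pair(m, f(m, m)).
Delete trivial equation one ≐ one.
Delete trivial equation one ≐ one.
Applying the MGU to either side gives h(f(pair(m, f(m, m)), m), pair(pair(m, f(m, m)), pair(m, f(m, m))), h(m, one, one)).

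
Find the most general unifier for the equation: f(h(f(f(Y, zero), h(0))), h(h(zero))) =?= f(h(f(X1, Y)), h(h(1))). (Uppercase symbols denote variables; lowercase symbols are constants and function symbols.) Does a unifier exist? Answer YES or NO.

NO

Decompose f/2: h(f(f(Y, zero), h(0))) =?= h(f(X1, Y)),  h(h(zero)) =?= h(h(1)).
Decompose h/1: f(f(Y, zero), h(0)) =?= f(X1, Y).
Decompose f/2: f(Y, zero) =?= X1,  h(0) =?= Y.
Bind X1 := f(Y, zero); no other remaining equation mentions X1.
Bind Y := h(0); no other remaining equation mentions Y. Substituting into the earlier binding gives X1 := f(h(0), zero).
Decompose h/1: h(zero) =?= h(1).
Decompose h/1: zero =?= 1.
Clash: constants zero and 1 differ; no unifier exists.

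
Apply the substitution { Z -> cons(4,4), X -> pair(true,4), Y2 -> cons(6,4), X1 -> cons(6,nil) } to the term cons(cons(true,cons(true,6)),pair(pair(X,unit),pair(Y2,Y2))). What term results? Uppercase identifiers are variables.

cons(cons(true,cons(true,6)),pair(pair(pair(true,4),unit),pair(cons(6,4),cons(6,4))))

Replace each occurrence of X with pair(true,4).
Replace each occurrence of Y2 with cons(6,4).
Result: cons(cons(true,cons(true,6)),pair(pair(pair(true,4),unit),pair(cons(6,4),cons(6,4)))).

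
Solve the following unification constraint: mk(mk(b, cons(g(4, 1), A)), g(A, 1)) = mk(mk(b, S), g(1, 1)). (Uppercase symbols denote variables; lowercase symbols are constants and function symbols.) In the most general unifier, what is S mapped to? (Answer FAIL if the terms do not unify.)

cons(g(4, 1), 1)

Decompose mk/2: mk(b, cons(g(4, 1), A)) = mk(b, S),  g(A, 1) = g(1, 1).
Decompose mk/2: b = b,  cons(g(4, 1), A) = S.
Delete trivial equation b = b.
Bind S := cons(g(4, 1), A); no other remaining equation mentions S.
Decompose g/2: A = 1,  1 = 1.
Bind A := 1; no other remaining equation mentions A. Substituting into the earlier binding gives S := cons(g(4, 1), 1).
Delete trivial equation 1 = 1.
MGU = { S -> cons(g(4, 1), 1), A -> 1 }, so S -> cons(g(4, 1), 1).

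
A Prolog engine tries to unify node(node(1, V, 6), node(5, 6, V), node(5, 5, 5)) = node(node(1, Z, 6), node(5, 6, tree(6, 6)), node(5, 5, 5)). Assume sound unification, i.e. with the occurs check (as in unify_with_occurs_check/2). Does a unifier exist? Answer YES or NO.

YES

Decompose node/3: node(1, V, 6) = node(1, Z, 6),  node(5, 6, V) = node(5, 6, tree(6, 6)),  node(5, 5, 5) = node(5, 5, 5).
Decompose node/3: 1 = 1,  V = Z,  6 = 6.
Delete trivial equation 1 = 1.
Bind V := Z; substituting into the one remaining equation that mentions V gives: node(5, 6, Z) = node(5, 6, tree(6, 6)).
Delete trivial equation 6 = 6.
Decompose node/3: 5 = 5,  6 = 6,  Z = tree(6, 6).
Delete trivial equation 5 = 5.
Delete trivial equation 6 = 6.
Bind Z := tree(6, 6); no other remaining equation mentions Z. Substituting into the earlier binding gives V := tree(6, 6).
Delete trivial equation node(5, 5, 5) = node(5, 5, 5).
No equations remain and no clash or occurs-check failure arose, so a unifier exists.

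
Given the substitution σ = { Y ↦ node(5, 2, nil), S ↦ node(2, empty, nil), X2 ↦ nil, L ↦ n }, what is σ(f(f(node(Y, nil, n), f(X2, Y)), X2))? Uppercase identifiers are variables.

Replace each occurrence of Y with node(5, 2, nil).
Replace each occurrence of X2 with nil.
Result: f(f(node(node(5, 2, nil), nil, n), f(nil, node(5, 2, nil))), nil).

f(f(node(node(5, 2, nil), nil, n), f(nil, node(5, 2, nil))), nil)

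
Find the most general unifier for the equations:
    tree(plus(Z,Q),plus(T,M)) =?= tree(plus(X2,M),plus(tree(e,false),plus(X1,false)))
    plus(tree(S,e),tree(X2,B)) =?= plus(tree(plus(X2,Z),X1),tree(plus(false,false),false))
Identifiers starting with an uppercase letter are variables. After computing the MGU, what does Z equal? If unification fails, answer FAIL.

Decompose tree/2: plus(Z,Q) =?= plus(X2,M),  plus(T,M) =?= plus(tree(e,false),plus(X1,false)).
Decompose plus/2: Z =?= X2,  Q =?= M.
Bind Z := X2; substituting into the one remaining equation that mentions Z gives: plus(tree(S,e),tree(X2,B)) =?= plus(tree(plus(X2,X2),X1),tree(plus(false,false),false)).
Bind Q := M; no other remaining equation mentions Q.
Decompose plus/2: T =?= tree(e,false),  M =?= plus(X1,false).
Bind T := tree(e,false); no other remaining equation mentions T.
Bind M := plus(X1,false); no other remaining equation mentions M. Substituting into the earlier binding gives Q := plus(X1,false).
Decompose plus/2: tree(S,e) =?= tree(plus(X2,X2),X1),  tree(X2,B) =?= tree(plus(false,false),false).
Decompose tree/2: S =?= plus(X2,X2),  e =?= X1.
Bind S := plus(X2,X2); no other remaining equation mentions S.
Bind X1 := e; no other remaining equation mentions X1. Substituting into the earlier bindings gives Q := plus(e,false), M := plus(e,false).
Decompose tree/2: X2 =?= plus(false,false),  B =?= false.
Bind X2 := plus(false,false); no other remaining equation mentions X2. Substituting into the earlier bindings gives Z := plus(false,false), S := plus(plus(false,false),plus(false,false)).
Bind B := false.
MGU = { Z ↦ plus(false,false), Q ↦ plus(e,false), T ↦ tree(e,false), M ↦ plus(e,false), S ↦ plus(plus(false,false),plus(false,false)), X1 ↦ e, X2 ↦ plus(false,false), B ↦ false }, so Z ↦ plus(false,false).

plus(false,false)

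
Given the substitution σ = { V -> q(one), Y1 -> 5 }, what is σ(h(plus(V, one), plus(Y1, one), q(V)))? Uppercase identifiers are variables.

Replace each occurrence of V with q(one).
Replace each occurrence of Y1 with 5.
Result: h(plus(q(one), one), plus(5, one), q(q(one))).

h(plus(q(one), one), plus(5, one), q(q(one)))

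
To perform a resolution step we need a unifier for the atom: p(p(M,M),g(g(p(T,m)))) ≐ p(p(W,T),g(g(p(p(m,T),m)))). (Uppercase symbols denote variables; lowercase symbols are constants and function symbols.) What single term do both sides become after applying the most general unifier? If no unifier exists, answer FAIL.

FAIL

Decompose p/2: p(M,M) ≐ p(W,T),  g(g(p(T,m))) ≐ g(g(p(p(m,T),m))).
Decompose p/2: M ≐ W,  M ≐ T.
Bind M := W; substituting into the one remaining equation that mentions M gives: W ≐ T.
Bind W := T; no other remaining equation mentions W. Substituting into the earlier binding gives M := T.
Decompose g/1: g(p(T,m)) ≐ g(p(p(m,T),m)).
Decompose g/1: p(T,m) ≐ p(p(m,T),m).
Decompose p/2: T ≐ p(m,T),  m ≐ m.
Occurs check fails: T occurs in p(m,T); the equation T ≐ p(m,T) has no finite solution.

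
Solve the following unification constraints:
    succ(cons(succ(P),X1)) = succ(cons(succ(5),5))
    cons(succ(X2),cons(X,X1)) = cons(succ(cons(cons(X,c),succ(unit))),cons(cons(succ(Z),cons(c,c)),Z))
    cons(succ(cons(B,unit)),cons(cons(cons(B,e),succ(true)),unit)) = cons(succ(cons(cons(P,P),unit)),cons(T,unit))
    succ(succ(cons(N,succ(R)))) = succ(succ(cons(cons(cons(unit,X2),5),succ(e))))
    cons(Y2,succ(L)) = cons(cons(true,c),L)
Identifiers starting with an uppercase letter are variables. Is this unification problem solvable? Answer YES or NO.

NO

Decompose succ/1: cons(succ(P),X1) = cons(succ(5),5).
Decompose cons/2: succ(P) = succ(5),  X1 = 5.
Decompose succ/1: P = 5.
Bind P := 5; substituting into the one remaining equation that mentions P gives: cons(succ(cons(B,unit)),cons(cons(cons(B,e),succ(true)),unit)) = cons(succ(cons(cons(5,5),unit)),cons(T,unit)).
Bind X1 := 5; substituting into the one remaining equation that mentions X1 gives: cons(succ(X2),cons(X,5)) = cons(succ(cons(cons(X,c),succ(unit))),cons(cons(succ(Z),cons(c,c)),Z)).
Decompose cons/2: succ(X2) = succ(cons(cons(X,c),succ(unit))),  cons(X,5) = cons(cons(succ(Z),cons(c,c)),Z).
Decompose succ/1: X2 = cons(cons(X,c),succ(unit)).
Bind X2 := cons(cons(X,c),succ(unit)); substituting into the one remaining equation that mentions X2 gives: succ(succ(cons(N,succ(R)))) = succ(succ(cons(cons(cons(unit,cons(cons(X,c),succ(unit))),5),succ(e)))).
Decompose cons/2: X = cons(succ(Z),cons(c,c)),  5 = Z.
Bind X := cons(succ(Z),cons(c,c)); substituting into the one remaining equation that mentions X gives: succ(succ(cons(N,succ(R)))) = succ(succ(cons(cons(cons(unit,cons(cons(cons(succ(Z),cons(c,c)),c),succ(unit))),5),succ(e)))). Substituting into the earlier binding gives X2 := cons(cons(cons(succ(Z),cons(c,c)),c),succ(unit)).
Bind Z := 5; substituting into the one remaining equation that mentions Z gives: succ(succ(cons(N,succ(R)))) = succ(succ(cons(cons(cons(unit,cons(cons(cons(succ(5),cons(c,c)),c),succ(unit))),5),succ(e)))). Substituting into the earlier bindings gives X2 := cons(cons(cons(succ(5),cons(c,c)),c),succ(unit)), X := cons(succ(5),cons(c,c)).
Decompose cons/2: succ(cons(B,unit)) = succ(cons(cons(5,5),unit)),  cons(cons(cons(B,e),succ(true)),unit) = cons(T,unit).
Decompose succ/1: cons(B,unit) = cons(cons(5,5),unit).
Decompose cons/2: B = cons(5,5),  unit = unit.
Bind B := cons(5,5); substituting into the one remaining equation that mentions B gives: cons(cons(cons(cons(5,5),e),succ(true)),unit) = cons(T,unit).
Delete trivial equation unit = unit.
Decompose cons/2: cons(cons(cons(5,5),e),succ(true)) = T,  unit = unit.
Bind T := cons(cons(cons(5,5),e),succ(true)); no other remaining equation mentions T.
Delete trivial equation unit = unit.
Decompose succ/1: succ(cons(N,succ(R))) = succ(cons(cons(cons(unit,cons(cons(cons(succ(5),cons(c,c)),c),succ(unit))),5),succ(e))).
Decompose succ/1: cons(N,succ(R)) = cons(cons(cons(unit,cons(cons(cons(succ(5),cons(c,c)),c),succ(unit))),5),succ(e)).
Decompose cons/2: N = cons(cons(unit,cons(cons(cons(succ(5),cons(c,c)),c),succ(unit))),5),  succ(R) = succ(e).
Bind N := cons(cons(unit,cons(cons(cons(succ(5),cons(c,c)),c),succ(unit))),5); no other remaining equation mentions N.
Decompose succ/1: R = e.
Bind R := e; no other remaining equation mentions R.
Decompose cons/2: Y2 = cons(true,c),  succ(L) = L.
Bind Y2 := cons(true,c); no other remaining equation mentions Y2.
Occurs check fails: L occurs in succ(L); the equation L = succ(L) has no finite solution.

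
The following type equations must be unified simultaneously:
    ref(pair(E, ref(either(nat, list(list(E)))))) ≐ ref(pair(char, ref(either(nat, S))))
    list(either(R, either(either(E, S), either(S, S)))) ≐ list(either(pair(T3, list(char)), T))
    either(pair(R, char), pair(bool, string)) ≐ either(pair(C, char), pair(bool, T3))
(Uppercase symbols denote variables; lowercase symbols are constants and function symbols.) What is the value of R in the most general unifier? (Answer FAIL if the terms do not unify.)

pair(string, list(char))

Decompose ref/1: pair(E, ref(either(nat, list(list(E))))) ≐ pair(char, ref(either(nat, S))).
Decompose pair/2: E ≐ char,  ref(either(nat, list(list(E)))) ≐ ref(either(nat, S)).
Bind E := char; substituting into the 2 remaining equations that mention E gives: ref(either(nat, list(list(char)))) ≐ ref(either(nat, S)),  list(either(R, either(either(char, S), either(S, S)))) ≐ list(either(pair(T3, list(char)), T)).
Decompose ref/1: either(nat, list(list(char))) ≐ either(nat, S).
Decompose either/2: nat ≐ nat,  list(list(char)) ≐ S.
Delete trivial equation nat ≐ nat.
Bind S := list(list(char)); substituting into the one remaining equation that mentions S gives: list(either(R, either(either(char, list(list(char))), either(list(list(char)), list(list(char)))))) ≐ list(either(pair(T3, list(char)), T)).
Decompose list/1: either(R, either(either(char, list(list(char))), either(list(list(char)), list(list(char))))) ≐ either(pair(T3, list(char)), T).
Decompose either/2: R ≐ pair(T3, list(char)),  either(either(char, list(list(char))), either(list(list(char)), list(list(char)))) ≐ T.
Bind R := pair(T3, list(char)); substituting into the one remaining equation that mentions R gives: either(pair(pair(T3, list(char)), char), pair(bool, string)) ≐ either(pair(C, char), pair(bool, T3)).
Bind T := either(either(char, list(list(char))), either(list(list(char)), list(list(char)))); no other remaining equation mentions T.
Decompose either/2: pair(pair(T3, list(char)), char) ≐ pair(C, char),  pair(bool, string) ≐ pair(bool, T3).
Decompose pair/2: pair(T3, list(char)) ≐ C,  char ≐ char.
Bind C := pair(T3, list(char)); no other remaining equation mentions C.
Delete trivial equation char ≐ char.
Decompose pair/2: bool ≐ bool,  string ≐ T3.
Delete trivial equation bool ≐ bool.
Bind T3 := string. Substituting into the earlier bindings gives R := pair(string, list(char)), C := pair(string, list(char)).
MGU = { E ↦ char, S ↦ list(list(char)), R ↦ pair(string, list(char)), T ↦ either(either(char, list(list(char))), either(list(list(char)), list(list(char)))), C ↦ pair(string, list(char)), T3 ↦ string }, so R ↦ pair(string, list(char)).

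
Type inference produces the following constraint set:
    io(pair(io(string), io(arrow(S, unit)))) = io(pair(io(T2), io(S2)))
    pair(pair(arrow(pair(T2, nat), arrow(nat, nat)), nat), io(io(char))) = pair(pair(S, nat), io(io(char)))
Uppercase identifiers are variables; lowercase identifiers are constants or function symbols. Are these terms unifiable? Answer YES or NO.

YES

Decompose io/1: pair(io(string), io(arrow(S, unit))) = pair(io(T2), io(S2)).
Decompose pair/2: io(string) = io(T2),  io(arrow(S, unit)) = io(S2).
Decompose io/1: string = T2.
Bind T2 := string; substituting into the one remaining equation that mentions T2 gives: pair(pair(arrow(pair(string, nat), arrow(nat, nat)), nat), io(io(char))) = pair(pair(S, nat), io(io(char))).
Decompose io/1: arrow(S, unit) = S2.
Bind S2 := arrow(S, unit); no other remaining equation mentions S2.
Decompose pair/2: pair(arrow(pair(string, nat), arrow(nat, nat)), nat) = pair(S, nat),  io(io(char)) = io(io(char)).
Decompose pair/2: arrow(pair(string, nat), arrow(nat, nat)) = S,  nat = nat.
Bind S := arrow(pair(string, nat), arrow(nat, nat)); no other remaining equation mentions S. Substituting into the earlier binding gives S2 := arrow(arrow(pair(string, nat), arrow(nat, nat)), unit).
Delete trivial equation nat = nat.
Delete trivial equation io(io(char)) = io(io(char)).
No equations remain and no clash or occurs-check failure arose, so a unifier exists.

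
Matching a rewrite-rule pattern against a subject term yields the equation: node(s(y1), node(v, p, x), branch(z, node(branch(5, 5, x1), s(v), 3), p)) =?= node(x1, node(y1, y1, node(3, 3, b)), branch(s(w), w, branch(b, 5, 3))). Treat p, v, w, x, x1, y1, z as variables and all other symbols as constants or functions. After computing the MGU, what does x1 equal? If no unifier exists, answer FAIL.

Decompose node/3: s(y1) =?= x1,  node(v, p, x) =?= node(y1, y1, node(3, 3, b)),  branch(z, node(branch(5, 5, x1), s(v), 3), p) =?= branch(s(w), w, branch(b, 5, 3)).
Bind x1 := s(y1); substituting into the one remaining equation that mentions x1 gives: branch(z, node(branch(5, 5, s(y1)), s(v), 3), p) =?= branch(s(w), w, branch(b, 5, 3)).
Decompose node/3: v =?= y1,  p =?= y1,  x =?= node(3, 3, b).
Bind v := y1; substituting into the one remaining equation that mentions v gives: branch(z, node(branch(5, 5, s(y1)), s(y1), 3), p) =?= branch(s(w), w, branch(b, 5, 3)).
Bind p := y1; substituting into the one remaining equation that mentions p gives: branch(z, node(branch(5, 5, s(y1)), s(y1), 3), y1) =?= branch(s(w), w, branch(b, 5, 3)).
Bind x := node(3, 3, b); no other remaining equation mentions x.
Decompose branch/3: z =?= s(w),  node(branch(5, 5, s(y1)), s(y1), 3) =?= w,  y1 =?= branch(b, 5, 3).
Bind z := s(w); no other remaining equation mentions z.
Bind w := node(branch(5, 5, s(y1)), s(y1), 3); no other remaining equation mentions w. Substituting into the earlier binding gives z := s(node(branch(5, 5, s(y1)), s(y1), 3)).
Bind y1 := branch(b, 5, 3). Substituting into the earlier bindings gives x1 := s(branch(b, 5, 3)), v := branch(b, 5, 3), p := branch(b, 5, 3), z := s(node(branch(5, 5, s(branch(b, 5, 3))), s(branch(b, 5, 3)), 3)), w := node(branch(5, 5, s(branch(b, 5, 3))), s(branch(b, 5, 3)), 3).
MGU = { x1 := s(branch(b, 5, 3)), v := branch(b, 5, 3), p := branch(b, 5, 3), x := node(3, 3, b), z := s(node(branch(5, 5, s(branch(b, 5, 3))), s(branch(b, 5, 3)), 3)), w := node(branch(5, 5, s(branch(b, 5, 3))), s(branch(b, 5, 3)), 3), y1 := branch(b, 5, 3) }, so x1 := s(branch(b, 5, 3)).

s(branch(b, 5, 3))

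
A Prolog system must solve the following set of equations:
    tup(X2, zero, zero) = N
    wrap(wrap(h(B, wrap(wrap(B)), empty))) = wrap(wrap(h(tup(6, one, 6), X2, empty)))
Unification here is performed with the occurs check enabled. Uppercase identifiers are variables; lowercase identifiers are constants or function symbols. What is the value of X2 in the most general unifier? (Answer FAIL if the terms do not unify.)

wrap(wrap(tup(6, one, 6)))

Bind N := tup(X2, zero, zero); no other remaining equation mentions N.
Decompose wrap/1: wrap(h(B, wrap(wrap(B)), empty)) = wrap(h(tup(6, one, 6), X2, empty)).
Decompose wrap/1: h(B, wrap(wrap(B)), empty) = h(tup(6, one, 6), X2, empty).
Decompose h/3: B = tup(6, one, 6),  wrap(wrap(B)) = X2,  empty = empty.
Bind B := tup(6, one, 6); substituting into the one remaining equation that mentions B gives: wrap(wrap(tup(6, one, 6))) = X2.
Bind X2 := wrap(wrap(tup(6, one, 6))); no other remaining equation mentions X2. Substituting into the earlier binding gives N := tup(wrap(wrap(tup(6, one, 6))), zero, zero).
Delete trivial equation empty = empty.
MGU = { N ↦ tup(wrap(wrap(tup(6, one, 6))), zero, zero), B ↦ tup(6, one, 6), X2 ↦ wrap(wrap(tup(6, one, 6))) }, so X2 ↦ wrap(wrap(tup(6, one, 6))).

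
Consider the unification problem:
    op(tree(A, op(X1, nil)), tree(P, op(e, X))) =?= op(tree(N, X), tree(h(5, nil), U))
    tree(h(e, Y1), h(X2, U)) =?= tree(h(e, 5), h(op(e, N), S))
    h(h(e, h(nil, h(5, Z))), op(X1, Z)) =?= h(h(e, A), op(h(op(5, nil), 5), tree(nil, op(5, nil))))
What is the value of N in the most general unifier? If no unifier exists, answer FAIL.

h(nil, h(5, tree(nil, op(5, nil))))

Decompose op/2: tree(A, op(X1, nil)) =?= tree(N, X),  tree(P, op(e, X)) =?= tree(h(5, nil), U).
Decompose tree/2: A =?= N,  op(X1, nil) =?= X.
Bind A := N; substituting into the one remaining equation that mentions A gives: h(h(e, h(nil, h(5, Z))), op(X1, Z)) =?= h(h(e, N), op(h(op(5, nil), 5), tree(nil, op(5, nil)))).
Bind X := op(X1, nil); substituting into the one remaining equation that mentions X gives: tree(P, op(e, op(X1, nil))) =?= tree(h(5, nil), U).
Decompose tree/2: P =?= h(5, nil),  op(e, op(X1, nil)) =?= U.
Bind P := h(5, nil); no other remaining equation mentions P.
Bind U := op(e, op(X1, nil)); substituting into the one remaining equation that mentions U gives: tree(h(e, Y1), h(X2, op(e, op(X1, nil)))) =?= tree(h(e, 5), h(op(e, N), S)).
Decompose tree/2: h(e, Y1) =?= h(e, 5),  h(X2, op(e, op(X1, nil))) =?= h(op(e, N), S).
Decompose h/2: e =?= e,  Y1 =?= 5.
Delete trivial equation e =?= e.
Bind Y1 := 5; no other remaining equation mentions Y1.
Decompose h/2: X2 =?= op(e, N),  op(e, op(X1, nil)) =?= S.
Bind X2 := op(e, N); no other remaining equation mentions X2.
Bind S := op(e, op(X1, nil)); no other remaining equation mentions S.
Decompose h/2: h(e, h(nil, h(5, Z))) =?= h(e, N),  op(X1, Z) =?= op(h(op(5, nil), 5), tree(nil, op(5, nil))).
Decompose h/2: e =?= e,  h(nil, h(5, Z)) =?= N.
Delete trivial equation e =?= e.
Bind N := h(nil, h(5, Z)); no other remaining equation mentions N. Substituting into the earlier bindings gives A := h(nil, h(5, Z)), X2 := op(e, h(nil, h(5, Z))).
Decompose op/2: X1 =?= h(op(5, nil), 5),  Z =?= tree(nil, op(5, nil)).
Bind X1 := h(op(5, nil), 5); no other remaining equation mentions X1. Substituting into the earlier bindings gives X := op(h(op(5, nil), 5), nil), U := op(e, op(h(op(5, nil), 5), nil)), S := op(e, op(h(op(5, nil), 5), nil)).
Bind Z := tree(nil, op(5, nil)). Substituting into the earlier bindings gives A := h(nil, h(5, tree(nil, op(5, nil)))), X2 := op(e, h(nil, h(5, tree(nil, op(5, nil))))), N := h(nil, h(5, tree(nil, op(5, nil)))).
MGU = { A ↦ h(nil, h(5, tree(nil, op(5, nil)))), X ↦ op(h(op(5, nil), 5), nil), P ↦ h(5, nil), U ↦ op(e, op(h(op(5, nil), 5), nil)), Y1 ↦ 5, X2 ↦ op(e, h(nil, h(5, tree(nil, op(5, nil))))), S ↦ op(e, op(h(op(5, nil), 5), nil)), N ↦ h(nil, h(5, tree(nil, op(5, nil)))), X1 ↦ h(op(5, nil), 5), Z ↦ tree(nil, op(5, nil)) }, so N ↦ h(nil, h(5, tree(nil, op(5, nil)))).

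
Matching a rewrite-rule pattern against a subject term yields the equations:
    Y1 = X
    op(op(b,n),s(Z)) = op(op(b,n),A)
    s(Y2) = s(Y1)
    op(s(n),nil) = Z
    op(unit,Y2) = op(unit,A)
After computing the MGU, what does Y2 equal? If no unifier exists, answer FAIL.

Bind Y1 := X; substituting into the one remaining equation that mentions Y1 gives: s(Y2) = s(X).
Decompose op/2: op(b,n) = op(b,n),  s(Z) = A.
Delete trivial equation op(b,n) = op(b,n).
Bind A := s(Z); substituting into the one remaining equation that mentions A gives: op(unit,Y2) = op(unit,s(Z)).
Decompose s/1: Y2 = X.
Bind Y2 := X; substituting into the one remaining equation that mentions Y2 gives: op(unit,X) = op(unit,s(Z)).
Bind Z := op(s(n),nil); substituting into the remaining equation gives: op(unit,X) = op(unit,s(op(s(n),nil))). Substituting into the earlier binding gives A := s(op(s(n),nil)).
Decompose op/2: unit = unit,  X = s(op(s(n),nil)).
Delete trivial equation unit = unit.
Bind X := s(op(s(n),nil)). Substituting into the earlier bindings gives Y1 := s(op(s(n),nil)), Y2 := s(op(s(n),nil)).
MGU = { Y1 -> s(op(s(n),nil)), A -> s(op(s(n),nil)), Y2 -> s(op(s(n),nil)), Z -> op(s(n),nil), X -> s(op(s(n),nil)) }, so Y2 -> s(op(s(n),nil)).

s(op(s(n),nil))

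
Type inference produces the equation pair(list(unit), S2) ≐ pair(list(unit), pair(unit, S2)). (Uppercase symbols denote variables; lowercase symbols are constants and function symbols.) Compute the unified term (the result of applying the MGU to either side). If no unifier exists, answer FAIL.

Decompose pair/2: list(unit) ≐ list(unit),  S2 ≐ pair(unit, S2).
Delete trivial equation list(unit) ≐ list(unit).
Occurs check fails: S2 occurs in pair(unit, S2); the equation S2 ≐ pair(unit, S2) has no finite solution.

FAIL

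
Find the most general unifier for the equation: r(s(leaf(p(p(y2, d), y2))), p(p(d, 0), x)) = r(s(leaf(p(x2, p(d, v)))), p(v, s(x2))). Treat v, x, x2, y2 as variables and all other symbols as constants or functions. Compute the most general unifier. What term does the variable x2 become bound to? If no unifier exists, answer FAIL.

Decompose r/2: s(leaf(p(p(y2, d), y2))) = s(leaf(p(x2, p(d, v)))),  p(p(d, 0), x) = p(v, s(x2)).
Decompose s/1: leaf(p(p(y2, d), y2)) = leaf(p(x2, p(d, v))).
Decompose leaf/1: p(p(y2, d), y2) = p(x2, p(d, v)).
Decompose p/2: p(y2, d) = x2,  y2 = p(d, v).
Bind x2 := p(y2, d); substituting into the one remaining equation that mentions x2 gives: p(p(d, 0), x) = p(v, s(p(y2, d))).
Bind y2 := p(d, v); substituting into the remaining equation gives: p(p(d, 0), x) = p(v, s(p(p(d, v), d))). Substituting into the earlier binding gives x2 := p(p(d, v), d).
Decompose p/2: p(d, 0) = v,  x = s(p(p(d, v), d)).
Bind v := p(d, 0); substituting into the remaining equation gives: x = s(p(p(d, p(d, 0)), d)). Substituting into the earlier bindings gives x2 := p(p(d, p(d, 0)), d), y2 := p(d, p(d, 0)).
Bind x := s(p(p(d, p(d, 0)), d)).
MGU = { x2 ↦ p(p(d, p(d, 0)), d), y2 ↦ p(d, p(d, 0)), v ↦ p(d, 0), x ↦ s(p(p(d, p(d, 0)), d)) }, so x2 ↦ p(p(d, p(d, 0)), d).

p(p(d, p(d, 0)), d)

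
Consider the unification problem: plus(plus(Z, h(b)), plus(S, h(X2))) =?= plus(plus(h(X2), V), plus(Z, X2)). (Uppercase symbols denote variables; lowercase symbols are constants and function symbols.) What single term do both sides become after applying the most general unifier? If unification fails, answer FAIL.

FAIL

Decompose plus/2: plus(Z, h(b)) =?= plus(h(X2), V),  plus(S, h(X2)) =?= plus(Z, X2).
Decompose plus/2: Z =?= h(X2),  h(b) =?= V.
Bind Z := h(X2); substituting into the one remaining equation that mentions Z gives: plus(S, h(X2)) =?= plus(h(X2), X2).
Bind V := h(b); no other remaining equation mentions V.
Decompose plus/2: S =?= h(X2),  h(X2) =?= X2.
Bind S := h(X2); no other remaining equation mentions S.
Occurs check fails: X2 occurs in h(X2); the equation X2 =?= h(X2) has no finite solution.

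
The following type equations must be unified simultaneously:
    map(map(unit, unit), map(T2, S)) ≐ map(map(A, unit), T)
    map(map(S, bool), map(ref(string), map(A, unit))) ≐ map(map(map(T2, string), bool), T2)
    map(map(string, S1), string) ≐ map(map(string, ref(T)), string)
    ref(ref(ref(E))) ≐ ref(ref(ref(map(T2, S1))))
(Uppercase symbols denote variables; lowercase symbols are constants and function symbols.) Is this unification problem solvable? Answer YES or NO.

Decompose map/2: map(unit, unit) ≐ map(A, unit),  map(T2, S) ≐ T.
Decompose map/2: unit ≐ A,  unit ≐ unit.
Bind A := unit; substituting into the one remaining equation that mentions A gives: map(map(S, bool), map(ref(string), map(unit, unit))) ≐ map(map(map(T2, string), bool), T2).
Delete trivial equation unit ≐ unit.
Bind T := map(T2, S); substituting into the one remaining equation that mentions T gives: map(map(string, S1), string) ≐ map(map(string, ref(map(T2, S))), string).
Decompose map/2: map(S, bool) ≐ map(map(T2, string), bool),  map(ref(string), map(unit, unit)) ≐ T2.
Decompose map/2: S ≐ map(T2, string),  bool ≐ bool.
Bind S := map(T2, string); substituting into the one remaining equation that mentions S gives: map(map(string, S1), string) ≐ map(map(string, ref(map(T2, map(T2, string)))), string). Substituting into the earlier binding gives T := map(T2, map(T2, string)).
Delete trivial equation bool ≐ bool.
Bind T2 := map(ref(string), map(unit, unit)); substituting into the remaining equations gives: map(map(string, S1), string) ≐ map(map(string, ref(map(map(ref(string), map(unit, unit)), map(map(ref(string), map(unit, unit)), string)))), string),  ref(ref(ref(E))) ≐ ref(ref(ref(map(map(ref(string), map(unit, unit)), S1)))). Substituting into the earlier bindings gives T := map(map(ref(string), map(unit, unit)), map(map(ref(string), map(unit, unit)), string)), S := map(map(ref(string), map(unit, unit)), string).
Decompose map/2: map(string, S1) ≐ map(string, ref(map(map(ref(string), map(unit, unit)), map(map(ref(string), map(unit, unit)), string)))),  string ≐ string.
Decompose map/2: string ≐ string,  S1 ≐ ref(map(map(ref(string), map(unit, unit)), map(map(ref(string), map(unit, unit)), string))).
Delete trivial equation string ≐ string.
Bind S1 := ref(map(map(ref(string), map(unit, unit)), map(map(ref(string), map(unit, unit)), string))); substituting into the one remaining equation that mentions S1 gives: ref(ref(ref(E))) ≐ ref(ref(ref(map(map(ref(string), map(unit, unit)), ref(map(map(ref(string), map(unit, unit)), map(map(ref(string), map(unit, unit)), string))))))).
Delete trivial equation string ≐ string.
Decompose ref/1: ref(ref(E)) ≐ ref(ref(map(map(ref(string), map(unit, unit)), ref(map(map(ref(string), map(unit, unit)), map(map(ref(string), map(unit, unit)), string)))))).
Decompose ref/1: ref(E) ≐ ref(map(map(ref(string), map(unit, unit)), ref(map(map(ref(string), map(unit, unit)), map(map(ref(string), map(unit, unit)), string))))).
Decompose ref/1: E ≐ map(map(ref(string), map(unit, unit)), ref(map(map(ref(string), map(unit, unit)), map(map(ref(string), map(unit, unit)), string)))).
Bind E := map(map(ref(string), map(unit, unit)), ref(map(map(ref(string), map(unit, unit)), map(map(ref(string), map(unit, unit)), string)))).
No equations remain and no clash or occurs-check failure arose, so a unifier exists.

YES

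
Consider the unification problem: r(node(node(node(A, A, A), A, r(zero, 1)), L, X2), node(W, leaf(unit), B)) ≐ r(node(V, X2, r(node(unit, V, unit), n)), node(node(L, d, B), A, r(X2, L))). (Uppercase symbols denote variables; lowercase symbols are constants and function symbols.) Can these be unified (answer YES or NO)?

YES

Decompose r/2: node(node(node(A, A, A), A, r(zero, 1)), L, X2) ≐ node(V, X2, r(node(unit, V, unit), n)),  node(W, leaf(unit), B) ≐ node(node(L, d, B), A, r(X2, L)).
Decompose node/3: node(node(A, A, A), A, r(zero, 1)) ≐ V,  L ≐ X2,  X2 ≐ r(node(unit, V, unit), n).
Bind V := node(node(A, A, A), A, r(zero, 1)); substituting into the one remaining equation that mentions V gives: X2 ≐ r(node(unit, node(node(A, A, A), A, r(zero, 1)), unit), n).
Bind L := X2; substituting into the one remaining equation that mentions L gives: node(W, leaf(unit), B) ≐ node(node(X2, d, B), A, r(X2, X2)).
Bind X2 := r(node(unit, node(node(A, A, A), A, r(zero, 1)), unit), n); substituting into the remaining equation gives: node(W, leaf(unit), B) ≐ node(node(r(node(unit, node(node(A, A, A), A, r(zero, 1)), unit), n), d, B), A, r(r(node(unit, node(node(A, A, A), A, r(zero, 1)), unit), n), r(node(unit, node(node(A, A, A), A, r(zero, 1)), unit), n))). Substituting into the earlier binding gives L := r(node(unit, node(node(A, A, A), A, r(zero, 1)), unit), n).
Decompose node/3: W ≐ node(r(node(unit, node(node(A, A, A), A, r(zero, 1)), unit), n), d, B),  leaf(unit) ≐ A,  B ≐ r(r(node(unit, node(node(A, A, A), A, r(zero, 1)), unit), n), r(node(unit, node(node(A, A, A), A, r(zero, 1)), unit), n)).
Bind W := node(r(node(unit, node(node(A, A, A), A, r(zero, 1)), unit), n), d, B); no other remaining equation mentions W.
Bind A := leaf(unit); substituting into the remaining equation gives: B ≐ r(r(node(unit, node(node(leaf(unit), leaf(unit), leaf(unit)), leaf(unit), r(zero, 1)), unit), n), r(node(unit, node(node(leaf(unit), leaf(unit), leaf(unit)), leaf(unit), r(zero, 1)), unit), n)). Substituting into the earlier bindings gives V := node(node(leaf(unit), leaf(unit), leaf(unit)), leaf(unit), r(zero, 1)), L := r(node(unit, node(node(leaf(unit), leaf(unit), leaf(unit)), leaf(unit), r(zero, 1)), unit), n), X2 := r(node(unit, node(node(leaf(unit), leaf(unit), leaf(unit)), leaf(unit), r(zero, 1)), unit), n), W := node(r(node(unit, node(node(leaf(unit), leaf(unit), leaf(unit)), leaf(unit), r(zero, 1)), unit), n), d, B).
Bind B := r(r(node(unit, node(node(leaf(unit), leaf(unit), leaf(unit)), leaf(unit), r(zero, 1)), unit), n), r(node(unit, node(node(leaf(unit), leaf(unit), leaf(unit)), leaf(unit), r(zero, 1)), unit), n)). Substituting into the earlier binding gives W := node(r(node(unit, node(node(leaf(unit), leaf(unit), leaf(unit)), leaf(unit), r(zero, 1)), unit), n), d, r(r(node(unit, node(node(leaf(unit), leaf(unit), leaf(unit)), leaf(unit), r(zero, 1)), unit), n), r(node(unit, node(node(leaf(unit), leaf(unit), leaf(unit)), leaf(unit), r(zero, 1)), unit), n))).
No equations remain and no clash or occurs-check failure arose, so a unifier exists.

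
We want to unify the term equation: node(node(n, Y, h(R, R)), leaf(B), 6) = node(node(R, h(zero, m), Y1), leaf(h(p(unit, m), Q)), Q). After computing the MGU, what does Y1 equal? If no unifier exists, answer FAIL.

Decompose node/3: node(n, Y, h(R, R)) = node(R, h(zero, m), Y1),  leaf(B) = leaf(h(p(unit, m), Q)),  6 = Q.
Decompose node/3: n = R,  Y = h(zero, m),  h(R, R) = Y1.
Bind R := n; substituting into the one remaining equation that mentions R gives: h(n, n) = Y1.
Bind Y := h(zero, m); no other remaining equation mentions Y.
Bind Y1 := h(n, n); no other remaining equation mentions Y1.
Decompose leaf/1: B = h(p(unit, m), Q).
Bind B := h(p(unit, m), Q); no other remaining equation mentions B.
Bind Q := 6. Substituting into the earlier binding gives B := h(p(unit, m), 6).
MGU = { R ↦ n, Y ↦ h(zero, m), Y1 ↦ h(n, n), B ↦ h(p(unit, m), 6), Q ↦ 6 }, so Y1 ↦ h(n, n).

h(n, n)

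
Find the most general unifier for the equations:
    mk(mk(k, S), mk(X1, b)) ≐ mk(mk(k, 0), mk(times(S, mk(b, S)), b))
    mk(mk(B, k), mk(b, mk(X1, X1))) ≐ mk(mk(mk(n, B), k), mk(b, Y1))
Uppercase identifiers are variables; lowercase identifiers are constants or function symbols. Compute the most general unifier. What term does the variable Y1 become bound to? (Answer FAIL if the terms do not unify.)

Decompose mk/2: mk(k, S) ≐ mk(k, 0),  mk(X1, b) ≐ mk(times(S, mk(b, S)), b).
Decompose mk/2: k ≐ k,  S ≐ 0.
Delete trivial equation k ≐ k.
Bind S := 0; substituting into the one remaining equation that mentions S gives: mk(X1, b) ≐ mk(times(0, mk(b, 0)), b).
Decompose mk/2: X1 ≐ times(0, mk(b, 0)),  b ≐ b.
Bind X1 := times(0, mk(b, 0)); substituting into the one remaining equation that mentions X1 gives: mk(mk(B, k), mk(b, mk(times(0, mk(b, 0)), times(0, mk(b, 0))))) ≐ mk(mk(mk(n, B), k), mk(b, Y1)).
Delete trivial equation b ≐ b.
Decompose mk/2: mk(B, k) ≐ mk(mk(n, B), k),  mk(b, mk(times(0, mk(b, 0)), times(0, mk(b, 0)))) ≐ mk(b, Y1).
Decompose mk/2: B ≐ mk(n, B),  k ≐ k.
Occurs check fails: B occurs in mk(n, B); the equation B ≐ mk(n, B) has no finite solution.

FAIL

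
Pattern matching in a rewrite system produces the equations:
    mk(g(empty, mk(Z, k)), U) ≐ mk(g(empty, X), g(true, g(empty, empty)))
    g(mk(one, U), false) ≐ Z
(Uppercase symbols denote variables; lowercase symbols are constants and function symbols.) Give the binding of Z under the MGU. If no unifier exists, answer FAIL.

g(mk(one, g(true, g(empty, empty))), false)

Decompose mk/2: g(empty, mk(Z, k)) ≐ g(empty, X),  U ≐ g(true, g(empty, empty)).
Decompose g/2: empty ≐ empty,  mk(Z, k) ≐ X.
Delete trivial equation empty ≐ empty.
Bind X := mk(Z, k); no other remaining equation mentions X.
Bind U := g(true, g(empty, empty)); substituting into the remaining equation gives: g(mk(one, g(true, g(empty, empty))), false) ≐ Z.
Bind Z := g(mk(one, g(true, g(empty, empty))), false). Substituting into the earlier binding gives X := mk(g(mk(one, g(true, g(empty, empty))), false), k).
MGU = { X ↦ mk(g(mk(one, g(true, g(empty, empty))), false), k), U ↦ g(true, g(empty, empty)), Z ↦ g(mk(one, g(true, g(empty, empty))), false) }, so Z ↦ g(mk(one, g(true, g(empty, empty))), false).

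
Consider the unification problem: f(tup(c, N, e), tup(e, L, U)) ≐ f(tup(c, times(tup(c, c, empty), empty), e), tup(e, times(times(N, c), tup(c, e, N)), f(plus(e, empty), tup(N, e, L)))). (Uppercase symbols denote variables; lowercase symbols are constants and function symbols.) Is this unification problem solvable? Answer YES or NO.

Decompose f/2: tup(c, N, e) ≐ tup(c, times(tup(c, c, empty), empty), e),  tup(e, L, U) ≐ tup(e, times(times(N, c), tup(c, e, N)), f(plus(e, empty), tup(N, e, L))).
Decompose tup/3: c ≐ c,  N ≐ times(tup(c, c, empty), empty),  e ≐ e.
Delete trivial equation c ≐ c.
Bind N := times(tup(c, c, empty), empty); substituting into the one remaining equation that mentions N gives: tup(e, L, U) ≐ tup(e, times(times(times(tup(c, c, empty), empty), c), tup(c, e, times(tup(c, c, empty), empty))), f(plus(e, empty), tup(times(tup(c, c, empty), empty), e, L))).
Delete trivial equation e ≐ e.
Decompose tup/3: e ≐ e,  L ≐ times(times(times(tup(c, c, empty), empty), c), tup(c, e, times(tup(c, c, empty), empty))),  U ≐ f(plus(e, empty), tup(times(tup(c, c, empty), empty), e, L)).
Delete trivial equation e ≐ e.
Bind L := times(times(times(tup(c, c, empty), empty), c), tup(c, e, times(tup(c, c, empty), empty))); substituting into the remaining equation gives: U ≐ f(plus(e, empty), tup(times(tup(c, c, empty), empty), e, times(times(times(tup(c, c, empty), empty), c), tup(c, e, times(tup(c, c, empty), empty))))).
Bind U := f(plus(e, empty), tup(times(tup(c, c, empty), empty), e, times(times(times(tup(c, c, empty), empty), c), tup(c, e, times(tup(c, c, empty), empty))))).
No equations remain and no clash or occurs-check failure arose, so a unifier exists.

YES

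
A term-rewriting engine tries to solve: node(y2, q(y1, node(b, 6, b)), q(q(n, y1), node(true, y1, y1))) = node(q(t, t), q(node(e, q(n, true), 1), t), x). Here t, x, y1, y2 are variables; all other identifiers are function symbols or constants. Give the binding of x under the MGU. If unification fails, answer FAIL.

q(q(n, node(e, q(n, true), 1)), node(true, node(e, q(n, true), 1), node(e, q(n, true), 1)))

Decompose node/3: y2 = q(t, t),  q(y1, node(b, 6, b)) = q(node(e, q(n, true), 1), t),  q(q(n, y1), node(true, y1, y1)) = x.
Bind y2 := q(t, t); no other remaining equation mentions y2.
Decompose q/2: y1 = node(e, q(n, true), 1),  node(b, 6, b) = t.
Bind y1 := node(e, q(n, true), 1); substituting into the one remaining equation that mentions y1 gives: q(q(n, node(e, q(n, true), 1)), node(true, node(e, q(n, true), 1), node(e, q(n, true), 1))) = x.
Bind t := node(b, 6, b); no other remaining equation mentions t. Substituting into the earlier binding gives y2 := q(node(b, 6, b), node(b, 6, b)).
Bind x := q(q(n, node(e, q(n, true), 1)), node(true, node(e, q(n, true), 1), node(e, q(n, true), 1))).
MGU = { y2 := q(node(b, 6, b), node(b, 6, b)), y1 := node(e, q(n, true), 1), t := node(b, 6, b), x := q(q(n, node(e, q(n, true), 1)), node(true, node(e, q(n, true), 1), node(e, q(n, true), 1))) }, so x := q(q(n, node(e, q(n, true), 1)), node(true, node(e, q(n, true), 1), node(e, q(n, true), 1))).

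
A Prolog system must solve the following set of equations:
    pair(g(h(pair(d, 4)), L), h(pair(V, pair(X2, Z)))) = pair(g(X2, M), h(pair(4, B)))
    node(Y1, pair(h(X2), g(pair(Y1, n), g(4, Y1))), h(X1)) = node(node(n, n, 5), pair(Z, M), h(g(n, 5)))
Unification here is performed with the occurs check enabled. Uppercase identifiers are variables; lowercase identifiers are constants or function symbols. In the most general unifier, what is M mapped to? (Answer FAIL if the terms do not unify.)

Decompose pair/2: g(h(pair(d, 4)), L) = g(X2, M),  h(pair(V, pair(X2, Z))) = h(pair(4, B)).
Decompose g/2: h(pair(d, 4)) = X2,  L = M.
Bind X2 := h(pair(d, 4)); substituting into the 2 remaining equations that mention X2 gives: h(pair(V, pair(h(pair(d, 4)), Z))) = h(pair(4, B)),  node(Y1, pair(h(h(pair(d, 4))), g(pair(Y1, n), g(4, Y1))), h(X1)) = node(node(n, n, 5), pair(Z, M), h(g(n, 5))).
Bind L := M; no other remaining equation mentions L.
Decompose h/1: pair(V, pair(h(pair(d, 4)), Z)) = pair(4, B).
Decompose pair/2: V = 4,  pair(h(pair(d, 4)), Z) = B.
Bind V := 4; no other remaining equation mentions V.
Bind B := pair(h(pair(d, 4)), Z); no other remaining equation mentions B.
Decompose node/3: Y1 = node(n, n, 5),  pair(h(h(pair(d, 4))), g(pair(Y1, n), g(4, Y1))) = pair(Z, M),  h(X1) = h(g(n, 5)).
Bind Y1 := node(n, n, 5); substituting into the one remaining equation that mentions Y1 gives: pair(h(h(pair(d, 4))), g(pair(node(n, n, 5), n), g(4, node(n, n, 5)))) = pair(Z, M).
Decompose pair/2: h(h(pair(d, 4))) = Z,  g(pair(node(n, n, 5), n), g(4, node(n, n, 5))) = M.
Bind Z := h(h(pair(d, 4))); no other remaining equation mentions Z. Substituting into the earlier binding gives B := pair(h(pair(d, 4)), h(h(pair(d, 4)))).
Bind M := g(pair(node(n, n, 5), n), g(4, node(n, n, 5))); no other remaining equation mentions M. Substituting into the earlier binding gives L := g(pair(node(n, n, 5), n), g(4, node(n, n, 5))).
Decompose h/1: X1 = g(n, 5).
Bind X1 := g(n, 5).
MGU = { X2 ↦ h(pair(d, 4)), L ↦ g(pair(node(n, n, 5), n), g(4, node(n, n, 5))), V ↦ 4, B ↦ pair(h(pair(d, 4)), h(h(pair(d, 4)))), Y1 ↦ node(n, n, 5), Z ↦ h(h(pair(d, 4))), M ↦ g(pair(node(n, n, 5), n), g(4, node(n, n, 5))), X1 ↦ g(n, 5) }, so M ↦ g(pair(node(n, n, 5), n), g(4, node(n, n, 5))).

g(pair(node(n, n, 5), n), g(4, node(n, n, 5)))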